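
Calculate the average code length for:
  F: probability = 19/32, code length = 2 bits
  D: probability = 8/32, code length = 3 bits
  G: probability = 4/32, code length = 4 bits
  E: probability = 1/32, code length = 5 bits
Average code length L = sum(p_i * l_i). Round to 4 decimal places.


Weighted contributions p_i * l_i:
  F: (19/32) * 2 = 38/32
  D: (8/32) * 3 = 24/32
  G: (4/32) * 4 = 16/32
  E: (1/32) * 5 = 5/32
Sum = (38 + 24 + 16 + 5)/32 = 83/32

L = 83/32 = 2.5938 bits/symbol


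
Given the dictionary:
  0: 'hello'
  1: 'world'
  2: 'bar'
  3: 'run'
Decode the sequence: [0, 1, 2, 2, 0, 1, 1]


Look up each index in the dictionary:
  0 -> 'hello'
  1 -> 'world'
  2 -> 'bar'
  2 -> 'bar'
  0 -> 'hello'
  1 -> 'world'
  1 -> 'world'

Decoded: "hello world bar bar hello world world"


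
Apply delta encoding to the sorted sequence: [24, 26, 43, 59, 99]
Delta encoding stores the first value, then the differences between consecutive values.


First value: 24
Deltas:
  26 - 24 = 2
  43 - 26 = 17
  59 - 43 = 16
  99 - 59 = 40


Delta encoded: [24, 2, 17, 16, 40]


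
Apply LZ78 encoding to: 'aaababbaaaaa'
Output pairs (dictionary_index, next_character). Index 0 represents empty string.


LZ78 encoding steps:
Dictionary: {0: ''}
Step 1: w='' (idx 0), next='a' -> output (0, 'a'), add 'a' as idx 1
Step 2: w='a' (idx 1), next='a' -> output (1, 'a'), add 'aa' as idx 2
Step 3: w='' (idx 0), next='b' -> output (0, 'b'), add 'b' as idx 3
Step 4: w='a' (idx 1), next='b' -> output (1, 'b'), add 'ab' as idx 4
Step 5: w='b' (idx 3), next='a' -> output (3, 'a'), add 'ba' as idx 5
Step 6: w='aa' (idx 2), next='a' -> output (2, 'a'), add 'aaa' as idx 6
Step 7: w='a' (idx 1), end of input -> output (1, '')


Encoded: [(0, 'a'), (1, 'a'), (0, 'b'), (1, 'b'), (3, 'a'), (2, 'a'), (1, '')]


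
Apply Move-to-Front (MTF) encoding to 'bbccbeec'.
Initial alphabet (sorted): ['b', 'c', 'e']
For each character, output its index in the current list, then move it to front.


MTF encoding:
'b': index 0 in ['b', 'c', 'e'] -> ['b', 'c', 'e']
'b': index 0 in ['b', 'c', 'e'] -> ['b', 'c', 'e']
'c': index 1 in ['b', 'c', 'e'] -> ['c', 'b', 'e']
'c': index 0 in ['c', 'b', 'e'] -> ['c', 'b', 'e']
'b': index 1 in ['c', 'b', 'e'] -> ['b', 'c', 'e']
'e': index 2 in ['b', 'c', 'e'] -> ['e', 'b', 'c']
'e': index 0 in ['e', 'b', 'c'] -> ['e', 'b', 'c']
'c': index 2 in ['e', 'b', 'c'] -> ['c', 'e', 'b']


Output: [0, 0, 1, 0, 1, 2, 0, 2]


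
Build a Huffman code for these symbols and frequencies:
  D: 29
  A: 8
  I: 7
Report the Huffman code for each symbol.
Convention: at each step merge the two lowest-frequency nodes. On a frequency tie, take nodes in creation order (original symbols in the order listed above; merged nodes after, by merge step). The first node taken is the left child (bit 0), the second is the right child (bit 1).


Huffman tree construction:
Step 1: Merge I(7) + A(8) = 15
Step 2: Merge (I+A)(15) + D(29) = 44
Read each symbol's code off the tree from the root (left child = 0, right child = 1).

Codes:
  D: 1 (length 1)
  A: 01 (length 2)
  I: 00 (length 2)
Average code length: 59/44 = 1.3409 bits/symbol


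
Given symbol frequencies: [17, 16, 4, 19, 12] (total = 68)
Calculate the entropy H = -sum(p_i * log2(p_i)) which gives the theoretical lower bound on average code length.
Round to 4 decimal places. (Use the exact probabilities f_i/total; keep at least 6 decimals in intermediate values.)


Per-symbol terms -p_i * log2(p_i) with p_i = f_i/68:
  p = 17/68 = 0.250000: log2(p) = -2.000000, -p*log2(p) = 0.500000
  p = 16/68 = 0.235294: log2(p) = -2.087463, -p*log2(p) = 0.491168
  p = 4/68 = 0.058824: log2(p) = -4.087463, -p*log2(p) = 0.240439
  p = 19/68 = 0.279412: log2(p) = -1.839535, -p*log2(p) = 0.513988
  p = 12/68 = 0.176471: log2(p) = -2.502500, -p*log2(p) = 0.441618
H = 0.500000 + 0.491168 + 0.240439 + 0.513988 + 0.441618 = 2.187213

H = 2.1872 bits/symbol


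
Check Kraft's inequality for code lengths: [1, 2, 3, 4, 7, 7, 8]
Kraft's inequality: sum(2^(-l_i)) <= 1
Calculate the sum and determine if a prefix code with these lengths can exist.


Sum = 2^(-1) + 2^(-2) + 2^(-3) + 2^(-4) + 2^(-7) + 2^(-7) + 2^(-8)
    = 0.5 + 0.25 + 0.125 + 0.0625 + 0.0078125 + 0.0078125 + 0.00390625
    = 245/256 = 0.95703125
Since 0.95703125 <= 1, Kraft's inequality IS satisfied.
A prefix code with these lengths CAN exist.

Kraft sum = 0.95703125. Satisfied.


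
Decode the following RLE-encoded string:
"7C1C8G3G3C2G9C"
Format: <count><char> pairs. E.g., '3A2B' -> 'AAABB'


Expanding each <count><char> pair:
  7C -> 'CCCCCCC'
  1C -> 'C'
  8G -> 'GGGGGGGG'
  3G -> 'GGG'
  3C -> 'CCC'
  2G -> 'GG'
  9C -> 'CCCCCCCCC'

Decoded = CCCCCCCCGGGGGGGGGGGCCCGGCCCCCCCCC


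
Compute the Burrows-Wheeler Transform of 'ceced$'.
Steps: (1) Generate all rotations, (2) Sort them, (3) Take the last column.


Rotations (sorted):
  0: $ceced -> last char: d
  1: ceced$ -> last char: $
  2: ced$ce -> last char: e
  3: d$cece -> last char: e
  4: eced$c -> last char: c
  5: ed$cec -> last char: c


BWT = d$eecc


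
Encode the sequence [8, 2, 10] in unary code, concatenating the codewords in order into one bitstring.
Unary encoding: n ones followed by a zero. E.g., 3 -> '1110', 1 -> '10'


Encode each number as n ones followed by a terminating 0:
  8 -> 111111110 (9 bits)
  2 -> 110 (3 bits)
  10 -> 11111111110 (11 bits)
Total length = 9 + 3 + 11 = 23 bits.

Unary([8, 2, 10]) = 11111111011011111111110 (23 bits)


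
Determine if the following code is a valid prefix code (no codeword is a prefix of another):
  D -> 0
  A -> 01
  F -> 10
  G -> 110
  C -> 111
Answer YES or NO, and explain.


Checking each pair (does one codeword prefix another?):
  D='0' vs A='01': prefix -- VIOLATION

NO -- this is NOT a valid prefix code. D (0) is a prefix of A (01).


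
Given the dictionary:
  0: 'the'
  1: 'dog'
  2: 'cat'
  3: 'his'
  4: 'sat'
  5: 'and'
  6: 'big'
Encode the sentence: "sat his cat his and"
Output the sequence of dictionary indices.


Look up each word in the dictionary:
  'sat' -> 4
  'his' -> 3
  'cat' -> 2
  'his' -> 3
  'and' -> 5

Encoded: [4, 3, 2, 3, 5]


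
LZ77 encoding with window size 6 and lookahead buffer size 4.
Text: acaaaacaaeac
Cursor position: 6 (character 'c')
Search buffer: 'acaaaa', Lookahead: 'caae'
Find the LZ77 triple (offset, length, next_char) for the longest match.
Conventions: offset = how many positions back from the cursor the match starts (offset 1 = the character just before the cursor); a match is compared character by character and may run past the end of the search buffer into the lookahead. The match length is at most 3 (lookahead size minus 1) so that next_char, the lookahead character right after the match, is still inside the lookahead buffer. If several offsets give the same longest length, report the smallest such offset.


Try each offset into the search buffer:
  offset=1 (pos 5, char 'a'): match length 0
  offset=2 (pos 4, char 'a'): match length 0
  offset=3 (pos 3, char 'a'): match length 0
  offset=4 (pos 2, char 'a'): match length 0
  offset=5 (pos 1, char 'c'): match length 3
  offset=6 (pos 0, char 'a'): match length 0
Longest match has length 3 at offset 5.
next_char = character at position 6 + 3 = 9 -> 'e'

Best match: offset=5, length=3 (matching 'caa' starting at position 1)
LZ77 triple: (5, 3, 'e')


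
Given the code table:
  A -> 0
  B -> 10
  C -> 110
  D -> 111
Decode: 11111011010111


Decoding:
111 -> D
110 -> C
110 -> C
10 -> B
111 -> D


Result: DCCBD


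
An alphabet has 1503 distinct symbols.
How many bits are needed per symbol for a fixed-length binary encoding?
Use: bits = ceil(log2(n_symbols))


log2(1503) = 10.5536
Bracket: 2^10 = 1024 < 1503 <= 2^11 = 2048
So ceil(log2(1503)) = 11

bits = ceil(log2(1503)) = ceil(10.5536) = 11 bits


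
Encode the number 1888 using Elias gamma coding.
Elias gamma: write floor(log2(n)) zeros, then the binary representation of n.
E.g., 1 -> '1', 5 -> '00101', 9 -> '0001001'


num_bits = floor(log2(1888)) + 1 = 11
leading_zeros = num_bits - 1 = 10
binary(1888) = 11101100000

Elias gamma(1888) = '0000000000' + '11101100000' = 000000000011101100000 (21 bits)


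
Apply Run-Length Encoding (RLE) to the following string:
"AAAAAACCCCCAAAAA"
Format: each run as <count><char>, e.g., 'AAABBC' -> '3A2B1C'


Scanning runs left to right:
  i=0: run of 'A' x 6 -> '6A'
  i=6: run of 'C' x 5 -> '5C'
  i=11: run of 'A' x 5 -> '5A'

RLE = 6A5C5A


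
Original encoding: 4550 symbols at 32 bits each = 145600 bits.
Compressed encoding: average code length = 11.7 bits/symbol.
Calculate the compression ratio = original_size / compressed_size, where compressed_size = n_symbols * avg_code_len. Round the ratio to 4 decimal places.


original_size = n_symbols * orig_bits = 4550 * 32 = 145600 bits
compressed_size = n_symbols * avg_code_len = 4550 * 11.7 = 53235.0 bits
ratio = original_size / compressed_size = 145600 / 53235.0 = 2.735

Compression ratio = 2.735


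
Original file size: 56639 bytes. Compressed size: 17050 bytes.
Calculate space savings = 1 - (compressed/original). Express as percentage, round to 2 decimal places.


ratio = compressed/original = 17050/56639 = 0.301029
savings = 1 - ratio = 1 - 0.301029 = 0.698971
as a percentage: 0.698971 * 100 = 69.9%

Space savings = 1 - 17050/56639 = 69.9%


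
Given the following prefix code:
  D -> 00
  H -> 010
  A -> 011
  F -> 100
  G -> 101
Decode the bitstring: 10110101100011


Decoding step by step:
Bits 101 -> G
Bits 101 -> G
Bits 011 -> A
Bits 00 -> D
Bits 011 -> A


Decoded message: GGADA


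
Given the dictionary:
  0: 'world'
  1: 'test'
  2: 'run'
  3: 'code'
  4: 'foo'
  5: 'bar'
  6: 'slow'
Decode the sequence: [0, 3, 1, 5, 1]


Look up each index in the dictionary:
  0 -> 'world'
  3 -> 'code'
  1 -> 'test'
  5 -> 'bar'
  1 -> 'test'

Decoded: "world code test bar test"


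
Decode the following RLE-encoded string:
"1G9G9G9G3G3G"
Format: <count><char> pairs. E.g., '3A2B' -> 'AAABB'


Expanding each <count><char> pair:
  1G -> 'G'
  9G -> 'GGGGGGGGG'
  9G -> 'GGGGGGGGG'
  9G -> 'GGGGGGGGG'
  3G -> 'GGG'
  3G -> 'GGG'

Decoded = GGGGGGGGGGGGGGGGGGGGGGGGGGGGGGGGGG


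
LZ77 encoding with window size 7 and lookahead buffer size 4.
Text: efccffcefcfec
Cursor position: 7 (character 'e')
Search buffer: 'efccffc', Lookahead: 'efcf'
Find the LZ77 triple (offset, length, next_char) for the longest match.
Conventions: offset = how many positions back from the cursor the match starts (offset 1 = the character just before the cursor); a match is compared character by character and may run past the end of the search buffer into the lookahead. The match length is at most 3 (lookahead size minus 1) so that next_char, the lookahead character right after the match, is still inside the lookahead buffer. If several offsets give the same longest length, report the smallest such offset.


Try each offset into the search buffer:
  offset=1 (pos 6, char 'c'): match length 0
  offset=2 (pos 5, char 'f'): match length 0
  offset=3 (pos 4, char 'f'): match length 0
  offset=4 (pos 3, char 'c'): match length 0
  offset=5 (pos 2, char 'c'): match length 0
  offset=6 (pos 1, char 'f'): match length 0
  offset=7 (pos 0, char 'e'): match length 3
Longest match has length 3 at offset 7.
next_char = character at position 7 + 3 = 10 -> 'f'

Best match: offset=7, length=3 (matching 'efc' starting at position 0)
LZ77 triple: (7, 3, 'f')


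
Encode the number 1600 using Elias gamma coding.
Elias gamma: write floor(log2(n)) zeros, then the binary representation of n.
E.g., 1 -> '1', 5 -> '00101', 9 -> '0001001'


num_bits = floor(log2(1600)) + 1 = 11
leading_zeros = num_bits - 1 = 10
binary(1600) = 11001000000

Elias gamma(1600) = '0000000000' + '11001000000' = 000000000011001000000 (21 bits)


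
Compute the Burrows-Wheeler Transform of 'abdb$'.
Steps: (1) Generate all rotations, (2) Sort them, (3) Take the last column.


Rotations (sorted):
  0: $abdb -> last char: b
  1: abdb$ -> last char: $
  2: b$abd -> last char: d
  3: bdb$a -> last char: a
  4: db$ab -> last char: b


BWT = b$dab


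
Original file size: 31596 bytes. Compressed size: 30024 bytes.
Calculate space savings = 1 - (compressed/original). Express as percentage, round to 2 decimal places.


ratio = compressed/original = 30024/31596 = 0.950247
savings = 1 - ratio = 1 - 0.950247 = 0.049753
as a percentage: 0.049753 * 100 = 4.98%

Space savings = 1 - 30024/31596 = 4.98%


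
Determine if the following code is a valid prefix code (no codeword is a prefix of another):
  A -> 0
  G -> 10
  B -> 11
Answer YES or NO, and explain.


Checking each pair (does one codeword prefix another?):
  A='0' vs G='10': no prefix
  A='0' vs B='11': no prefix
  G='10' vs A='0': no prefix
  G='10' vs B='11': no prefix
  B='11' vs A='0': no prefix
  B='11' vs G='10': no prefix
No violation found over all pairs.

YES -- this is a valid prefix code. No codeword is a prefix of any other codeword.


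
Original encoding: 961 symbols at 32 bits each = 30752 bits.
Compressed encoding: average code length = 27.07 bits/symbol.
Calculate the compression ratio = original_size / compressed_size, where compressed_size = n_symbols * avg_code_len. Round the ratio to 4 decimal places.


original_size = n_symbols * orig_bits = 961 * 32 = 30752 bits
compressed_size = n_symbols * avg_code_len = 961 * 27.07 = 26014.27 bits
ratio = original_size / compressed_size = 30752 / 26014.27 = 1.1821

Compression ratio = 1.1821


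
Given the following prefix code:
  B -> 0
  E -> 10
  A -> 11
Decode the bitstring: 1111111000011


Decoding step by step:
Bits 11 -> A
Bits 11 -> A
Bits 11 -> A
Bits 10 -> E
Bits 0 -> B
Bits 0 -> B
Bits 0 -> B
Bits 11 -> A


Decoded message: AAAEBBBA


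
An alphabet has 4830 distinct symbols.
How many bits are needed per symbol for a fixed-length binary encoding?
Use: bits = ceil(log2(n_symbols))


log2(4830) = 12.2378
Bracket: 2^12 = 4096 < 4830 <= 2^13 = 8192
So ceil(log2(4830)) = 13

bits = ceil(log2(4830)) = ceil(12.2378) = 13 bits


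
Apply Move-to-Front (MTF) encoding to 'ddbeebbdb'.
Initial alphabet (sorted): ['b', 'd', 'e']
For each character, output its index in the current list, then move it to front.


MTF encoding:
'd': index 1 in ['b', 'd', 'e'] -> ['d', 'b', 'e']
'd': index 0 in ['d', 'b', 'e'] -> ['d', 'b', 'e']
'b': index 1 in ['d', 'b', 'e'] -> ['b', 'd', 'e']
'e': index 2 in ['b', 'd', 'e'] -> ['e', 'b', 'd']
'e': index 0 in ['e', 'b', 'd'] -> ['e', 'b', 'd']
'b': index 1 in ['e', 'b', 'd'] -> ['b', 'e', 'd']
'b': index 0 in ['b', 'e', 'd'] -> ['b', 'e', 'd']
'd': index 2 in ['b', 'e', 'd'] -> ['d', 'b', 'e']
'b': index 1 in ['d', 'b', 'e'] -> ['b', 'd', 'e']


Output: [1, 0, 1, 2, 0, 1, 0, 2, 1]


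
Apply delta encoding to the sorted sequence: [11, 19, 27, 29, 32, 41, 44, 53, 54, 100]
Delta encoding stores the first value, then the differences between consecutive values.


First value: 11
Deltas:
  19 - 11 = 8
  27 - 19 = 8
  29 - 27 = 2
  32 - 29 = 3
  41 - 32 = 9
  44 - 41 = 3
  53 - 44 = 9
  54 - 53 = 1
  100 - 54 = 46


Delta encoded: [11, 8, 8, 2, 3, 9, 3, 9, 1, 46]


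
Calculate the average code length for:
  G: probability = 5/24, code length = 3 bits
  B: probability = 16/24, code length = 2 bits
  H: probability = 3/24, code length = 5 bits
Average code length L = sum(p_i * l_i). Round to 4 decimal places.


Weighted contributions p_i * l_i:
  G: (5/24) * 3 = 15/24
  B: (16/24) * 2 = 32/24
  H: (3/24) * 5 = 15/24
Sum = (15 + 32 + 15)/24 = 62/24

L = 62/24 = 2.5833 bits/symbol


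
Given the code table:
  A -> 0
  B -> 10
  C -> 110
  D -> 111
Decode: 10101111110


Decoding:
10 -> B
10 -> B
111 -> D
111 -> D
0 -> A


Result: BBDDA


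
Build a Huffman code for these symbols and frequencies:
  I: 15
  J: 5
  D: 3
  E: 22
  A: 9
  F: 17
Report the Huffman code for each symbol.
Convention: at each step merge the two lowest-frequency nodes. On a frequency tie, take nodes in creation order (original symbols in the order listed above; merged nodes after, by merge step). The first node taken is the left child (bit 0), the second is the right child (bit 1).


Huffman tree construction:
Step 1: Merge D(3) + J(5) = 8
Step 2: Merge (D+J)(8) + A(9) = 17
Step 3: Merge I(15) + F(17) = 32
Step 4: Merge ((D+J)+A)(17) + E(22) = 39
Step 5: Merge (I+F)(32) + (((D+J)+A)+E)(39) = 71
Read each symbol's code off the tree from the root (left child = 0, right child = 1).

Codes:
  I: 00 (length 2)
  J: 1001 (length 4)
  D: 1000 (length 4)
  E: 11 (length 2)
  A: 101 (length 3)
  F: 01 (length 2)
Average code length: 167/71 = 2.3521 bits/symbol


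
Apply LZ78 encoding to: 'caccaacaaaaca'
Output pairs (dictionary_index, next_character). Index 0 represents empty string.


LZ78 encoding steps:
Dictionary: {0: ''}
Step 1: w='' (idx 0), next='c' -> output (0, 'c'), add 'c' as idx 1
Step 2: w='' (idx 0), next='a' -> output (0, 'a'), add 'a' as idx 2
Step 3: w='c' (idx 1), next='c' -> output (1, 'c'), add 'cc' as idx 3
Step 4: w='a' (idx 2), next='a' -> output (2, 'a'), add 'aa' as idx 4
Step 5: w='c' (idx 1), next='a' -> output (1, 'a'), add 'ca' as idx 5
Step 6: w='aa' (idx 4), next='a' -> output (4, 'a'), add 'aaa' as idx 6
Step 7: w='ca' (idx 5), end of input -> output (5, '')


Encoded: [(0, 'c'), (0, 'a'), (1, 'c'), (2, 'a'), (1, 'a'), (4, 'a'), (5, '')]


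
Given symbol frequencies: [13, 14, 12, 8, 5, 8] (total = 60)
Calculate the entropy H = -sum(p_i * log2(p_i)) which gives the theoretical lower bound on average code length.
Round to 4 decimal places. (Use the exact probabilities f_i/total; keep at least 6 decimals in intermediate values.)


Per-symbol terms -p_i * log2(p_i) with p_i = f_i/60:
  p = 13/60 = 0.216667: log2(p) = -2.206451, -p*log2(p) = 0.478064
  p = 14/60 = 0.233333: log2(p) = -2.099536, -p*log2(p) = 0.489892
  p = 12/60 = 0.200000: log2(p) = -2.321928, -p*log2(p) = 0.464386
  p = 8/60 = 0.133333: log2(p) = -2.906891, -p*log2(p) = 0.387585
  p = 5/60 = 0.083333: log2(p) = -3.584963, -p*log2(p) = 0.298747
  p = 8/60 = 0.133333: log2(p) = -2.906891, -p*log2(p) = 0.387585
H = 0.478064 + 0.489892 + 0.464386 + 0.387585 + 0.298747 + 0.387585 = 2.506259

H = 2.5063 bits/symbol


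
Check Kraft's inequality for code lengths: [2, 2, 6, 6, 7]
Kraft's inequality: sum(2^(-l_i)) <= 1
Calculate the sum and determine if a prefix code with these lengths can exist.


Sum = 2^(-2) + 2^(-2) + 2^(-6) + 2^(-6) + 2^(-7)
    = 0.25 + 0.25 + 0.015625 + 0.015625 + 0.0078125
    = 69/128 = 0.5390625
Since 0.5390625 <= 1, Kraft's inequality IS satisfied.
A prefix code with these lengths CAN exist.

Kraft sum = 0.5390625. Satisfied.


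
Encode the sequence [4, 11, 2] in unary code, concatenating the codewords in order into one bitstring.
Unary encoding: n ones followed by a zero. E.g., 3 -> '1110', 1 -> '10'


Encode each number as n ones followed by a terminating 0:
  4 -> 11110 (5 bits)
  11 -> 111111111110 (12 bits)
  2 -> 110 (3 bits)
Total length = 5 + 12 + 3 = 20 bits.

Unary([4, 11, 2]) = 11110111111111110110 (20 bits)


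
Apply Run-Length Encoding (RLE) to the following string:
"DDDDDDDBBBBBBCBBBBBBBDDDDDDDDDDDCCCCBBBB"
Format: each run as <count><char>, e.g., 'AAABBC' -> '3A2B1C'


Scanning runs left to right:
  i=0: run of 'D' x 7 -> '7D'
  i=7: run of 'B' x 6 -> '6B'
  i=13: run of 'C' x 1 -> '1C'
  i=14: run of 'B' x 7 -> '7B'
  i=21: run of 'D' x 11 -> '11D'
  i=32: run of 'C' x 4 -> '4C'
  i=36: run of 'B' x 4 -> '4B'

RLE = 7D6B1C7B11D4C4B


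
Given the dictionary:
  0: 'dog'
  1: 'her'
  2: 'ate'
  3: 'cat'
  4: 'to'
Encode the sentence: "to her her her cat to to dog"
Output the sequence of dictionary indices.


Look up each word in the dictionary:
  'to' -> 4
  'her' -> 1
  'her' -> 1
  'her' -> 1
  'cat' -> 3
  'to' -> 4
  'to' -> 4
  'dog' -> 0

Encoded: [4, 1, 1, 1, 3, 4, 4, 0]


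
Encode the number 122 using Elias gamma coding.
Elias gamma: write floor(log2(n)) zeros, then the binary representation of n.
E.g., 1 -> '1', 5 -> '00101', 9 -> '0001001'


num_bits = floor(log2(122)) + 1 = 7
leading_zeros = num_bits - 1 = 6
binary(122) = 1111010

Elias gamma(122) = '000000' + '1111010' = 0000001111010 (13 bits)


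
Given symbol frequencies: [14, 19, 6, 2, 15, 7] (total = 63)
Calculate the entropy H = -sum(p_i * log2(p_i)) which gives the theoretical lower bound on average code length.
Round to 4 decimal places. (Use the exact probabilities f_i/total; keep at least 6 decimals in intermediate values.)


Per-symbol terms -p_i * log2(p_i) with p_i = f_i/63:
  p = 14/63 = 0.222222: log2(p) = -2.169925, -p*log2(p) = 0.482206
  p = 19/63 = 0.301587: log2(p) = -1.729352, -p*log2(p) = 0.521551
  p = 6/63 = 0.095238: log2(p) = -3.392317, -p*log2(p) = 0.323078
  p = 2/63 = 0.031746: log2(p) = -4.977280, -p*log2(p) = 0.158009
  p = 15/63 = 0.238095: log2(p) = -2.070389, -p*log2(p) = 0.492950
  p = 7/63 = 0.111111: log2(p) = -3.169925, -p*log2(p) = 0.352214
H = 0.482206 + 0.521551 + 0.323078 + 0.158009 + 0.492950 + 0.352214 = 2.330008

H = 2.33 bits/symbol


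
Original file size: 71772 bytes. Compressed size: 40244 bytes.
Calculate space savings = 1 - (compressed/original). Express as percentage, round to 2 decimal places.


ratio = compressed/original = 40244/71772 = 0.56072
savings = 1 - ratio = 1 - 0.56072 = 0.43928
as a percentage: 0.43928 * 100 = 43.93%

Space savings = 1 - 40244/71772 = 43.93%


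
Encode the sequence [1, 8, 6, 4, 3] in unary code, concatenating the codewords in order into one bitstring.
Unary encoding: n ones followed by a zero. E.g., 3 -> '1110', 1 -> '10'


Encode each number as n ones followed by a terminating 0:
  1 -> 10 (2 bits)
  8 -> 111111110 (9 bits)
  6 -> 1111110 (7 bits)
  4 -> 11110 (5 bits)
  3 -> 1110 (4 bits)
Total length = 2 + 9 + 7 + 5 + 4 = 27 bits.

Unary([1, 8, 6, 4, 3]) = 101111111101111110111101110 (27 bits)


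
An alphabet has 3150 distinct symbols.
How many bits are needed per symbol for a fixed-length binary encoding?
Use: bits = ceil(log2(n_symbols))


log2(3150) = 11.6211
Bracket: 2^11 = 2048 < 3150 <= 2^12 = 4096
So ceil(log2(3150)) = 12

bits = ceil(log2(3150)) = ceil(11.6211) = 12 bits


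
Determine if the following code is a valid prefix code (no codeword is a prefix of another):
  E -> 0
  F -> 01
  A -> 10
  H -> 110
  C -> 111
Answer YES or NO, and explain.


Checking each pair (does one codeword prefix another?):
  E='0' vs F='01': prefix -- VIOLATION

NO -- this is NOT a valid prefix code. E (0) is a prefix of F (01).


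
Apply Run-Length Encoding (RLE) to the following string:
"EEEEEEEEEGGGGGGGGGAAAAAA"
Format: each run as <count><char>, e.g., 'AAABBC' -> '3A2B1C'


Scanning runs left to right:
  i=0: run of 'E' x 9 -> '9E'
  i=9: run of 'G' x 9 -> '9G'
  i=18: run of 'A' x 6 -> '6A'

RLE = 9E9G6A


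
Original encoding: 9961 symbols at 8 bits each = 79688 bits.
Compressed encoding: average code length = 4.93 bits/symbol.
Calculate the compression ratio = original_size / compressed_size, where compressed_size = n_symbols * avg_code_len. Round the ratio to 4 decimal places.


original_size = n_symbols * orig_bits = 9961 * 8 = 79688 bits
compressed_size = n_symbols * avg_code_len = 9961 * 4.93 = 49107.73 bits
ratio = original_size / compressed_size = 79688 / 49107.73 = 1.6227

Compression ratio = 1.6227


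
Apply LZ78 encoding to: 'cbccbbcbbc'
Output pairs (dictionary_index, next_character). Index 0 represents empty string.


LZ78 encoding steps:
Dictionary: {0: ''}
Step 1: w='' (idx 0), next='c' -> output (0, 'c'), add 'c' as idx 1
Step 2: w='' (idx 0), next='b' -> output (0, 'b'), add 'b' as idx 2
Step 3: w='c' (idx 1), next='c' -> output (1, 'c'), add 'cc' as idx 3
Step 4: w='b' (idx 2), next='b' -> output (2, 'b'), add 'bb' as idx 4
Step 5: w='c' (idx 1), next='b' -> output (1, 'b'), add 'cb' as idx 5
Step 6: w='b' (idx 2), next='c' -> output (2, 'c'), add 'bc' as idx 6


Encoded: [(0, 'c'), (0, 'b'), (1, 'c'), (2, 'b'), (1, 'b'), (2, 'c')]


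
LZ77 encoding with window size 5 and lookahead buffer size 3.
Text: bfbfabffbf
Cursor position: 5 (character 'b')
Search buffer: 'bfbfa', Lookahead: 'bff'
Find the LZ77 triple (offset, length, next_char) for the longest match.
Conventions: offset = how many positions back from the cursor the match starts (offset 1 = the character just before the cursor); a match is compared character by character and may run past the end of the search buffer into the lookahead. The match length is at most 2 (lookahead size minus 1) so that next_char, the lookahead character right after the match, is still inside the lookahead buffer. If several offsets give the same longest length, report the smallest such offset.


Try each offset into the search buffer:
  offset=1 (pos 4, char 'a'): match length 0
  offset=2 (pos 3, char 'f'): match length 0
  offset=3 (pos 2, char 'b'): match length 2
  offset=4 (pos 1, char 'f'): match length 0
  offset=5 (pos 0, char 'b'): match length 2
Longest match has length 2, found at offsets 3, 5; take the smallest, offset 3.
next_char = character at position 5 + 2 = 7 -> 'f'

Best match: offset=3, length=2 (matching 'bf' starting at position 2)
LZ77 triple: (3, 2, 'f')


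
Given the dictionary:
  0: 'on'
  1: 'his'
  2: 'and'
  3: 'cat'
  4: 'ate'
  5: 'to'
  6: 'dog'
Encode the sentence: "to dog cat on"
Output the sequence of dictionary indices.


Look up each word in the dictionary:
  'to' -> 5
  'dog' -> 6
  'cat' -> 3
  'on' -> 0

Encoded: [5, 6, 3, 0]


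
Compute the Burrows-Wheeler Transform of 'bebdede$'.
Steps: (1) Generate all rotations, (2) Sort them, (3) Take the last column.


Rotations (sorted):
  0: $bebdede -> last char: e
  1: bdede$be -> last char: e
  2: bebdede$ -> last char: $
  3: de$bebde -> last char: e
  4: dede$beb -> last char: b
  5: e$bebded -> last char: d
  6: ebdede$b -> last char: b
  7: ede$bebd -> last char: d


BWT = ee$ebdbd


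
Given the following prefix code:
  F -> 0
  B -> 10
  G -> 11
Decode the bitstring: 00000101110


Decoding step by step:
Bits 0 -> F
Bits 0 -> F
Bits 0 -> F
Bits 0 -> F
Bits 0 -> F
Bits 10 -> B
Bits 11 -> G
Bits 10 -> B


Decoded message: FFFFFBGB


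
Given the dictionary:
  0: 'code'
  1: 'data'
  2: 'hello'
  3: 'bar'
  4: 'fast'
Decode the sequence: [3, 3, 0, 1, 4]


Look up each index in the dictionary:
  3 -> 'bar'
  3 -> 'bar'
  0 -> 'code'
  1 -> 'data'
  4 -> 'fast'

Decoded: "bar bar code data fast"


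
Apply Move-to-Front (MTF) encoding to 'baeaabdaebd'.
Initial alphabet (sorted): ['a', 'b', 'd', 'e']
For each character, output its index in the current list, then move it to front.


MTF encoding:
'b': index 1 in ['a', 'b', 'd', 'e'] -> ['b', 'a', 'd', 'e']
'a': index 1 in ['b', 'a', 'd', 'e'] -> ['a', 'b', 'd', 'e']
'e': index 3 in ['a', 'b', 'd', 'e'] -> ['e', 'a', 'b', 'd']
'a': index 1 in ['e', 'a', 'b', 'd'] -> ['a', 'e', 'b', 'd']
'a': index 0 in ['a', 'e', 'b', 'd'] -> ['a', 'e', 'b', 'd']
'b': index 2 in ['a', 'e', 'b', 'd'] -> ['b', 'a', 'e', 'd']
'd': index 3 in ['b', 'a', 'e', 'd'] -> ['d', 'b', 'a', 'e']
'a': index 2 in ['d', 'b', 'a', 'e'] -> ['a', 'd', 'b', 'e']
'e': index 3 in ['a', 'd', 'b', 'e'] -> ['e', 'a', 'd', 'b']
'b': index 3 in ['e', 'a', 'd', 'b'] -> ['b', 'e', 'a', 'd']
'd': index 3 in ['b', 'e', 'a', 'd'] -> ['d', 'b', 'e', 'a']


Output: [1, 1, 3, 1, 0, 2, 3, 2, 3, 3, 3]


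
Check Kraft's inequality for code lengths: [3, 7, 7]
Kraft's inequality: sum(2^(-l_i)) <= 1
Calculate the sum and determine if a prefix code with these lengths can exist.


Sum = 2^(-3) + 2^(-7) + 2^(-7)
    = 0.125 + 0.0078125 + 0.0078125
    = 18/128 = 0.140625
Since 0.140625 <= 1, Kraft's inequality IS satisfied.
A prefix code with these lengths CAN exist.

Kraft sum = 0.140625. Satisfied.


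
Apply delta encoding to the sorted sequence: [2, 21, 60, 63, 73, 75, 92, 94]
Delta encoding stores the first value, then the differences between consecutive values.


First value: 2
Deltas:
  21 - 2 = 19
  60 - 21 = 39
  63 - 60 = 3
  73 - 63 = 10
  75 - 73 = 2
  92 - 75 = 17
  94 - 92 = 2


Delta encoded: [2, 19, 39, 3, 10, 2, 17, 2]


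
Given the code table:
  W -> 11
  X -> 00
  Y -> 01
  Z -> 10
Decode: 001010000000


Decoding:
00 -> X
10 -> Z
10 -> Z
00 -> X
00 -> X
00 -> X


Result: XZZXXX


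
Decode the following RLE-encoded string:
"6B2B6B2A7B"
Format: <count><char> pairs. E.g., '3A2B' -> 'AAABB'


Expanding each <count><char> pair:
  6B -> 'BBBBBB'
  2B -> 'BB'
  6B -> 'BBBBBB'
  2A -> 'AA'
  7B -> 'BBBBBBB'

Decoded = BBBBBBBBBBBBBBAABBBBBBB


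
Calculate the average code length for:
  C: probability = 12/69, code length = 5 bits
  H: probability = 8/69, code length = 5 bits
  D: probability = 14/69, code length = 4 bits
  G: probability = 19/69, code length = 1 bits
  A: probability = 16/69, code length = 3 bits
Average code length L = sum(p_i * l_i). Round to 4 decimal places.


Weighted contributions p_i * l_i:
  C: (12/69) * 5 = 60/69
  H: (8/69) * 5 = 40/69
  D: (14/69) * 4 = 56/69
  G: (19/69) * 1 = 19/69
  A: (16/69) * 3 = 48/69
Sum = (60 + 40 + 56 + 19 + 48)/69 = 223/69

L = 223/69 = 3.2319 bits/symbol


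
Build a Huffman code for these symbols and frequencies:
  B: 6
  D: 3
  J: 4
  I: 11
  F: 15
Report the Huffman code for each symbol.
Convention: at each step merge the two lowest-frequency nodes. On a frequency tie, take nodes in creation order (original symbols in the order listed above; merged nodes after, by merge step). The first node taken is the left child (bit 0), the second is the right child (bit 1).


Huffman tree construction:
Step 1: Merge D(3) + J(4) = 7
Step 2: Merge B(6) + (D+J)(7) = 13
Step 3: Merge I(11) + (B+(D+J))(13) = 24
Step 4: Merge F(15) + (I+(B+(D+J)))(24) = 39
Read each symbol's code off the tree from the root (left child = 0, right child = 1).

Codes:
  B: 110 (length 3)
  D: 1110 (length 4)
  J: 1111 (length 4)
  I: 10 (length 2)
  F: 0 (length 1)
Average code length: 83/39 = 2.1282 bits/symbol


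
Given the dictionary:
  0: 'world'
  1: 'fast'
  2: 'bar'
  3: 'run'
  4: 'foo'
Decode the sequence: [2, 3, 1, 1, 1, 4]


Look up each index in the dictionary:
  2 -> 'bar'
  3 -> 'run'
  1 -> 'fast'
  1 -> 'fast'
  1 -> 'fast'
  4 -> 'foo'

Decoded: "bar run fast fast fast foo"


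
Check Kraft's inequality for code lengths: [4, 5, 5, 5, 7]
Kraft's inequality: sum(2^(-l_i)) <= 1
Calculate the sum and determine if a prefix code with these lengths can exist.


Sum = 2^(-4) + 2^(-5) + 2^(-5) + 2^(-5) + 2^(-7)
    = 0.0625 + 0.03125 + 0.03125 + 0.03125 + 0.0078125
    = 21/128 = 0.1640625
Since 0.1640625 <= 1, Kraft's inequality IS satisfied.
A prefix code with these lengths CAN exist.

Kraft sum = 0.1640625. Satisfied.


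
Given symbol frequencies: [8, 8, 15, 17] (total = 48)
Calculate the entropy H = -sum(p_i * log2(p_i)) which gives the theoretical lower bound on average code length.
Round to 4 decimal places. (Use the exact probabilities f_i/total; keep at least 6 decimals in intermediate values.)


Per-symbol terms -p_i * log2(p_i) with p_i = f_i/48:
  p = 8/48 = 0.166667: log2(p) = -2.584963, -p*log2(p) = 0.430827
  p = 8/48 = 0.166667: log2(p) = -2.584963, -p*log2(p) = 0.430827
  p = 15/48 = 0.312500: log2(p) = -1.678072, -p*log2(p) = 0.524397
  p = 17/48 = 0.354167: log2(p) = -1.497500, -p*log2(p) = 0.530364
H = 0.430827 + 0.430827 + 0.524397 + 0.530364 = 1.916415

H = 1.9164 bits/symbol


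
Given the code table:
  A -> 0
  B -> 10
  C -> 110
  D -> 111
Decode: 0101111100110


Decoding:
0 -> A
10 -> B
111 -> D
110 -> C
0 -> A
110 -> C


Result: ABDCAC


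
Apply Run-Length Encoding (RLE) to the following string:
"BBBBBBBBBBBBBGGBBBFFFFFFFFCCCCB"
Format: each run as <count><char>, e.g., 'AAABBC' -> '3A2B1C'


Scanning runs left to right:
  i=0: run of 'B' x 13 -> '13B'
  i=13: run of 'G' x 2 -> '2G'
  i=15: run of 'B' x 3 -> '3B'
  i=18: run of 'F' x 8 -> '8F'
  i=26: run of 'C' x 4 -> '4C'
  i=30: run of 'B' x 1 -> '1B'

RLE = 13B2G3B8F4C1B


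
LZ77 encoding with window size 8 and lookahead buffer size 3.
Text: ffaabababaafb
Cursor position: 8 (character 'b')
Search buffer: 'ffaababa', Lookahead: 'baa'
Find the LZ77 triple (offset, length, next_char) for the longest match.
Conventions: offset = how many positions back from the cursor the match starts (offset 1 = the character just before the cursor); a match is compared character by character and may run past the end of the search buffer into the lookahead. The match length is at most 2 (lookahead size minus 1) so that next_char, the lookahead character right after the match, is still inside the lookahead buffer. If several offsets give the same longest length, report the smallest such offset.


Try each offset into the search buffer:
  offset=1 (pos 7, char 'a'): match length 0
  offset=2 (pos 6, char 'b'): match length 2
  offset=3 (pos 5, char 'a'): match length 0
  offset=4 (pos 4, char 'b'): match length 2
  offset=5 (pos 3, char 'a'): match length 0
  offset=6 (pos 2, char 'a'): match length 0
  offset=7 (pos 1, char 'f'): match length 0
  offset=8 (pos 0, char 'f'): match length 0
Longest match has length 2, found at offsets 2, 4; take the smallest, offset 2.
next_char = character at position 8 + 2 = 10 -> 'a'

Best match: offset=2, length=2 (matching 'ba' starting at position 6)
LZ77 triple: (2, 2, 'a')


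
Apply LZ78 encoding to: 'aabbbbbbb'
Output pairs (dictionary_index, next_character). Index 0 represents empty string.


LZ78 encoding steps:
Dictionary: {0: ''}
Step 1: w='' (idx 0), next='a' -> output (0, 'a'), add 'a' as idx 1
Step 2: w='a' (idx 1), next='b' -> output (1, 'b'), add 'ab' as idx 2
Step 3: w='' (idx 0), next='b' -> output (0, 'b'), add 'b' as idx 3
Step 4: w='b' (idx 3), next='b' -> output (3, 'b'), add 'bb' as idx 4
Step 5: w='bb' (idx 4), next='b' -> output (4, 'b'), add 'bbb' as idx 5


Encoded: [(0, 'a'), (1, 'b'), (0, 'b'), (3, 'b'), (4, 'b')]


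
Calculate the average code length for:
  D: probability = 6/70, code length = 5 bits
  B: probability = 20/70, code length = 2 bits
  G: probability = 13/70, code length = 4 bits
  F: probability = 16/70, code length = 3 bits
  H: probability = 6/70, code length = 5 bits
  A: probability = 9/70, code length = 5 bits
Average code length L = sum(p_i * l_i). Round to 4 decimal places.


Weighted contributions p_i * l_i:
  D: (6/70) * 5 = 30/70
  B: (20/70) * 2 = 40/70
  G: (13/70) * 4 = 52/70
  F: (16/70) * 3 = 48/70
  H: (6/70) * 5 = 30/70
  A: (9/70) * 5 = 45/70
Sum = (30 + 40 + 52 + 48 + 30 + 45)/70 = 245/70

L = 245/70 = 3.5000 bits/symbol


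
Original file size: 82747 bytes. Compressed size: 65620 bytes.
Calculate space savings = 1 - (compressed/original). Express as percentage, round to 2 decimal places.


ratio = compressed/original = 65620/82747 = 0.79302
savings = 1 - ratio = 1 - 0.79302 = 0.20698
as a percentage: 0.20698 * 100 = 20.7%

Space savings = 1 - 65620/82747 = 20.7%


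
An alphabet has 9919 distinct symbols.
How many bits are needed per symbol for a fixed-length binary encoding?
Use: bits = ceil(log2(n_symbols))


log2(9919) = 13.276
Bracket: 2^13 = 8192 < 9919 <= 2^14 = 16384
So ceil(log2(9919)) = 14

bits = ceil(log2(9919)) = ceil(13.276) = 14 bits


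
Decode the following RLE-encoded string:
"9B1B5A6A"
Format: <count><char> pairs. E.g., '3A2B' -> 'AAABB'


Expanding each <count><char> pair:
  9B -> 'BBBBBBBBB'
  1B -> 'B'
  5A -> 'AAAAA'
  6A -> 'AAAAAA'

Decoded = BBBBBBBBBBAAAAAAAAAAA


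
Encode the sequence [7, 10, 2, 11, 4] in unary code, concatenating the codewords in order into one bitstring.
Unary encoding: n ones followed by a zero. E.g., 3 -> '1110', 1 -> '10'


Encode each number as n ones followed by a terminating 0:
  7 -> 11111110 (8 bits)
  10 -> 11111111110 (11 bits)
  2 -> 110 (3 bits)
  11 -> 111111111110 (12 bits)
  4 -> 11110 (5 bits)
Total length = 8 + 11 + 3 + 12 + 5 = 39 bits.

Unary([7, 10, 2, 11, 4]) = 111111101111111111011011111111111011110 (39 bits)


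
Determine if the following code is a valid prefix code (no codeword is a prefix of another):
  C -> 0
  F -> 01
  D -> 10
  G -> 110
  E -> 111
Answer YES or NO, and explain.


Checking each pair (does one codeword prefix another?):
  C='0' vs F='01': prefix -- VIOLATION

NO -- this is NOT a valid prefix code. C (0) is a prefix of F (01).


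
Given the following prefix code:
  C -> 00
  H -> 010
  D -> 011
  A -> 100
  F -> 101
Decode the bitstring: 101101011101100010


Decoding step by step:
Bits 101 -> F
Bits 101 -> F
Bits 011 -> D
Bits 101 -> F
Bits 100 -> A
Bits 010 -> H


Decoded message: FFDFAH


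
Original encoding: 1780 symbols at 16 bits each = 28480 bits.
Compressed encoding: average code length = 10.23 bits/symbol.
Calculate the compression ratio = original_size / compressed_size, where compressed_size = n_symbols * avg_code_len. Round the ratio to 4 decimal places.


original_size = n_symbols * orig_bits = 1780 * 16 = 28480 bits
compressed_size = n_symbols * avg_code_len = 1780 * 10.23 = 18209.4 bits
ratio = original_size / compressed_size = 28480 / 18209.4 = 1.564

Compression ratio = 1.564


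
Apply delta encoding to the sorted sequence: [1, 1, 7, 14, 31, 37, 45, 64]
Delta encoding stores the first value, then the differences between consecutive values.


First value: 1
Deltas:
  1 - 1 = 0
  7 - 1 = 6
  14 - 7 = 7
  31 - 14 = 17
  37 - 31 = 6
  45 - 37 = 8
  64 - 45 = 19


Delta encoded: [1, 0, 6, 7, 17, 6, 8, 19]


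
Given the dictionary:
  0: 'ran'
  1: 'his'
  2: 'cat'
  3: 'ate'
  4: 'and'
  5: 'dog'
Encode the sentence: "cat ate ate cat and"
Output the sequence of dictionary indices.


Look up each word in the dictionary:
  'cat' -> 2
  'ate' -> 3
  'ate' -> 3
  'cat' -> 2
  'and' -> 4

Encoded: [2, 3, 3, 2, 4]


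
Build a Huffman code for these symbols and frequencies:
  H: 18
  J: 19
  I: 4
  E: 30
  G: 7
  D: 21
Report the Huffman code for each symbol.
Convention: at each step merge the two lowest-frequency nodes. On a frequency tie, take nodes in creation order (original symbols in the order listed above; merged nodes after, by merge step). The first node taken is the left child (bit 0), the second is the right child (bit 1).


Huffman tree construction:
Step 1: Merge I(4) + G(7) = 11
Step 2: Merge (I+G)(11) + H(18) = 29
Step 3: Merge J(19) + D(21) = 40
Step 4: Merge ((I+G)+H)(29) + E(30) = 59
Step 5: Merge (J+D)(40) + (((I+G)+H)+E)(59) = 99
Read each symbol's code off the tree from the root (left child = 0, right child = 1).

Codes:
  H: 101 (length 3)
  J: 00 (length 2)
  I: 1000 (length 4)
  E: 11 (length 2)
  G: 1001 (length 4)
  D: 01 (length 2)
Average code length: 238/99 = 2.4040 bits/symbol


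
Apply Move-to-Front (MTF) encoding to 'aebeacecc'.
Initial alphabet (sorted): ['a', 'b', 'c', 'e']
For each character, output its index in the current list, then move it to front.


MTF encoding:
'a': index 0 in ['a', 'b', 'c', 'e'] -> ['a', 'b', 'c', 'e']
'e': index 3 in ['a', 'b', 'c', 'e'] -> ['e', 'a', 'b', 'c']
'b': index 2 in ['e', 'a', 'b', 'c'] -> ['b', 'e', 'a', 'c']
'e': index 1 in ['b', 'e', 'a', 'c'] -> ['e', 'b', 'a', 'c']
'a': index 2 in ['e', 'b', 'a', 'c'] -> ['a', 'e', 'b', 'c']
'c': index 3 in ['a', 'e', 'b', 'c'] -> ['c', 'a', 'e', 'b']
'e': index 2 in ['c', 'a', 'e', 'b'] -> ['e', 'c', 'a', 'b']
'c': index 1 in ['e', 'c', 'a', 'b'] -> ['c', 'e', 'a', 'b']
'c': index 0 in ['c', 'e', 'a', 'b'] -> ['c', 'e', 'a', 'b']


Output: [0, 3, 2, 1, 2, 3, 2, 1, 0]


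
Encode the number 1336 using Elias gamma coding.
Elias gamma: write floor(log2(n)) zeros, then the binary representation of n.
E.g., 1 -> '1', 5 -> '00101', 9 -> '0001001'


num_bits = floor(log2(1336)) + 1 = 11
leading_zeros = num_bits - 1 = 10
binary(1336) = 10100111000

Elias gamma(1336) = '0000000000' + '10100111000' = 000000000010100111000 (21 bits)


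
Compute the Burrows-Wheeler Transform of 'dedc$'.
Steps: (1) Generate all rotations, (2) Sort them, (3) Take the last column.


Rotations (sorted):
  0: $dedc -> last char: c
  1: c$ded -> last char: d
  2: dc$de -> last char: e
  3: dedc$ -> last char: $
  4: edc$d -> last char: d


BWT = cde$d
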